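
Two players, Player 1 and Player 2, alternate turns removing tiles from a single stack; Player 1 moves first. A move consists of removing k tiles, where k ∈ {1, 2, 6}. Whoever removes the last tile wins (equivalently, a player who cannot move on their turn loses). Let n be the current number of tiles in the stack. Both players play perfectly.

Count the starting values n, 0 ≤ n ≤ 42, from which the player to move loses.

Work bottom-up. With no move the player to move loses. Otherwise the position is W if at least one move leads to an L position for the opponent, and L if every move leads to a W.
n=0: no move → L
n=1: →0(L), so W
n=2: →0(L), so W
n=3: →2(W), 1(W) — all W, so L
n=4: →3(L), so W
n=5: →3(L), so W
n=6: →0(L), so W
n=7: →6(W), 5(W), 1(W) — all W, so L
n=8: →7(L), so W
n=9: →7(L), so W
n=10: →9(W), 8(W), 4(W) — all W, so L
n=11: →10(L), so W
n=12: →10(L), so W
n=13: →7(L), so W
n=14: →13(W), 12(W), 8(W) — all W, so L
n=15: →14(L), so W
n=16: →14(L), so W
n=17: →16(W), 15(W), 11(W) — all W, so L
n=18: →17(L), so W
n=19: →17(L), so W
n=20: →14(L), so W
n=21: →20(W), 19(W), 15(W) — all W, so L
n=22: →21(L), so W
n=23: →21(L), so W
n=24: →23(W), 22(W), 18(W) — all W, so L
n=25: →24(L), so W
n=26: →24(L), so W
n=27: →21(L), so W
n=28: →27(W), 26(W), 22(W) — all W, so L
n=29: →28(L), so W
n=30: →28(L), so W
n=31: →30(W), 29(W), 25(W) — all W, so L
n=32: →31(L), so W
n=33: →31(L), so W
n=34: →28(L), so W
n=35: →34(W), 33(W), 29(W) — all W, so L
n=36: →35(L), so W
n=37: →35(L), so W
n=38: →37(W), 36(W), 32(W) — all W, so L
n=39: →38(L), so W
n=40: →38(L), so W
n=41: →35(L), so W
n=42: →41(W), 40(W), 36(W) — all W, so L
L entries with 0 ≤ n ≤ 42: n = 0, 3, 7, 10, 14, 17, 21, 24, 28, 31, 35, 38, 42; that makes 13.

13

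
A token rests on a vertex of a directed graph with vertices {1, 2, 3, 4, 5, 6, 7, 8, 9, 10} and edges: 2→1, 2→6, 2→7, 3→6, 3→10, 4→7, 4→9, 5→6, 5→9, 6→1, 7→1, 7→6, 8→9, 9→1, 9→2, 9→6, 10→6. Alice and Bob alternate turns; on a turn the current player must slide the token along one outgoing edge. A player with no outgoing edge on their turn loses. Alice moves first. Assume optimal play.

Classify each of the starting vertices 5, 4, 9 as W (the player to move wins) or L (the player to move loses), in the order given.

Positions with no move are L. A position that does have a move is losing for the player to move precisely when every available move leads to a winning position for the opponent. Fill in the labels:
Every edge goes from a vertex to one that appears earlier in the order 1, 6, 7, 2, 9, 10, 5, 4, 8, 3, so processing vertices in that order labels each vertex after all of its successors.
1: no outgoing edge → L
6: →1(L), so W
7: →1(L), so W
2: →1(L), so W
9: →1(L), so W
10: →6(W) only, which is W, so L
5: →9(W), 6(W) — all W, so L
4: →9(W), 7(W) — all W, so L
8: →9(W) only, which is W, so L
3: →10(L), so W

5: L, 4: L, 9: W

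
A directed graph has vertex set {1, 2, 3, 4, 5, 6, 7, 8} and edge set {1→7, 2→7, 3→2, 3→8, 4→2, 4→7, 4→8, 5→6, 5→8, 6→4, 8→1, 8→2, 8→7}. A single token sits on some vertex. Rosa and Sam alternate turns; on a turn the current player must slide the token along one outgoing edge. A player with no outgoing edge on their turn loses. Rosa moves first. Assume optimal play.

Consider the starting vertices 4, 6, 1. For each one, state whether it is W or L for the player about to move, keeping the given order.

Compute win/loss labels from the base case upward. A position with no move is L. Any other position is W if it can reach an L in one move, else L.
Every edge goes from a vertex to one that appears earlier in the order 7, 1, 2, 8, 4, 6, 3, 5, so processing vertices in that order labels each vertex after all of its successors.
7: no outgoing edge → L
1: can move to 7, which is L ⇒ W
2: can move to 7, which is L ⇒ W
8: can move to 7, which is L ⇒ W
4: can move to 7, which is L ⇒ W
6: the only move is to 4(W), a W ⇒ L
3: moves to 8(W), 2(W); every one is W ⇒ L
5: can move to 6, which is L ⇒ W

4: W, 6: L, 1: W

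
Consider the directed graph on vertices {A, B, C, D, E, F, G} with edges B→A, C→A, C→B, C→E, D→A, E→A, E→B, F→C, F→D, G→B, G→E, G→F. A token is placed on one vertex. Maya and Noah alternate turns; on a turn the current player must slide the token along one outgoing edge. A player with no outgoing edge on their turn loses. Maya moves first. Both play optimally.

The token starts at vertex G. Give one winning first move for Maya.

Positions with no move are L. A position that does have a move is losing for the player to move precisely when every available move leads to a winning position for the opponent. Fill in the labels:
Every edge goes from a vertex to one that appears earlier in the order A, B, E, C, D, F, G, so processing vertices in that order labels each vertex after all of its successors.
A: no outgoing edge → L
B: reaches L-position A → W
E: reaches L-position A → W
C: reaches L-position A → W
D: reaches L-position A → W
F: only reaches D(W), C(W), all W → L
G: reaches L-position F → W
From G, the L positions reachable in one move are: F.

Move to F.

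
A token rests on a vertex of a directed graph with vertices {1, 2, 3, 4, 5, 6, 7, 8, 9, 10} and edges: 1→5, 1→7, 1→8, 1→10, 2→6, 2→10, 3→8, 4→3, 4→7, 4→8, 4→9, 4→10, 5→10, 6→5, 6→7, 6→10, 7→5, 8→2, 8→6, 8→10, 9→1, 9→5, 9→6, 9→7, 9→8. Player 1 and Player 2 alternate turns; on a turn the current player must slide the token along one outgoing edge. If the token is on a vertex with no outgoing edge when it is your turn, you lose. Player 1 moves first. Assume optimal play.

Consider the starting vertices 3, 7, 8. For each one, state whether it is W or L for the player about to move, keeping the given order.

3: L, 7: L, 8: W

Use the standard recursion: the mover loses at a terminal position; elsewhere, the mover wins exactly when some move hands the opponent an L position.
Every edge goes from a vertex to one that appears earlier in the order 10, 5, 7, 6, 2, 8, 1, 9, 3, 4, so processing vertices in that order labels each vertex after all of its successors.
10: no outgoing edge → L
5: W (go to 10, an L position)
7: L (sole option 5(W) is W)
6: W (go to 7, an L position)
2: W (go to 10, an L position)
8: W (go to 10, an L position)
1: W (go to 7, an L position)
9: W (go to 7, an L position)
3: L (sole option 8(W) is W)
4: W (go to 3, an L position)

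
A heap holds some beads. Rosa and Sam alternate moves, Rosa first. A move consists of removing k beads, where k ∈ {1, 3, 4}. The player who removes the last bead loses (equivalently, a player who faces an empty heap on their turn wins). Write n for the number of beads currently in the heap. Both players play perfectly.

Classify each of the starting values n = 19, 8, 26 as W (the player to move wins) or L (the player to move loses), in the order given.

Build the W/L table. Terminal = W. A non-terminal position is W if it has a move to some L; otherwise it is L.
n=0: no move; the opponent has just taken the last bead and therefore loses → W
n=1: L (sole option 0(W) is W)
n=2: W (go to 1, an L position)
n=3: L (options 2(W), 0(W) are all W)
n=4: W (go to 3, an L position)
n=5: W (go to 1, an L position)
n=6: W (go to 3, an L position)
n=7: W (go to 3, an L position)
n=8: L (options 7(W), 5(W), 4(W) are all W)
n=9: W (go to 8, an L position)
n=10: L (options 9(W), 7(W), 6(W) are all W)
n=11: W (go to 10, an L position)
n=12: W (go to 8, an L position)
n=13: W (go to 10, an L position)
n=14: W (go to 10, an L position)
n=15: L (options 14(W), 12(W), 11(W) are all W)
n=16: W (go to 15, an L position)
n=17: L (options 16(W), 14(W), 13(W) are all W)
n=18: W (go to 17, an L position)
n=19: W (go to 15, an L position)
n=20: W (go to 17, an L position)
n=21: W (go to 17, an L position)
n=22: L (options 21(W), 19(W), 18(W) are all W)
n=23: W (go to 22, an L position)
n=24: L (options 23(W), 21(W), 20(W) are all W)
n=25: W (go to 24, an L position)
n=26: W (go to 22, an L position)

19: W, 8: L, 26: W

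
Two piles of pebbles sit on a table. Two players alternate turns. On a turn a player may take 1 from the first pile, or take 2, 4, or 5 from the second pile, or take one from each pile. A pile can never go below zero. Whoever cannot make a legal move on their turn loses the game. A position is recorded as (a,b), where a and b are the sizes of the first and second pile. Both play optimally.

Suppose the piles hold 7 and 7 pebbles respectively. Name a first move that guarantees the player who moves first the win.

Build the W/L table. Terminal = L. A non-terminal position is W if it has a move to some L; otherwise it is L.
No move ever increases a pile, so every position that can arise here has a ≤ 7 and b ≤ 7; it is enough to label the cells with 0 ≤ a ≤ 7 and 0 ≤ b ≤ 7.
Every move lowers a or b (never raises either), so fill the grid row by row in increasing a, and left to right within a row: each cell's successors are then already labelled.
      b=0  b=1  b=2  b=3  b=4  b=5  b=6  b=7
a=0:    L    L    W    W    W    W    W    L
a=1:    W    W    W    L    L    W    W    W
a=2:    L    L    W    W    W    W    W    L
a=3:    W    W    W    L    L    W    W    W
a=4:    L    L    W    W    W    W    W    L
a=5:    W    W    W    L    L    W    W    W
a=6:    L    L    W    W    W    W    W    L
a=7:    W    W    W    L    L    W    W    W
Cells with no legal move (terminal, hence L): (0,0), (0,1).
The remaining L cells, each justified by listing all of its moves:
(0,7): only reaches (0,5)(W), (0,3)(W), (0,2)(W), all W → L
(1,3): only reaches (0,3)(W), (1,1)(W), (0,2)(W), all W → L
(1,4): only reaches (0,4)(W), (1,2)(W), (1,0)(W), (0,3)(W), all W → L
(2,0): only reaches (1,0)(W), which is W → L
(2,1): only reaches (1,1)(W), (1,0)(W), all W → L
(2,7): only reaches (1,7)(W), (2,5)(W), (2,3)(W), (2,2)(W), (1,6)(W), all W → L
(3,3): only reaches (2,3)(W), (3,1)(W), (2,2)(W), all W → L
(3,4): only reaches (2,4)(W), (3,2)(W), (3,0)(W), (2,3)(W), all W → L
(4,0): only reaches (3,0)(W), which is W → L
(4,1): only reaches (3,1)(W), (3,0)(W), all W → L
(4,7): only reaches (3,7)(W), (4,5)(W), (4,3)(W), (4,2)(W), (3,6)(W), all W → L
(5,3): only reaches (4,3)(W), (5,1)(W), (4,2)(W), all W → L
(5,4): only reaches (4,4)(W), (5,2)(W), (5,0)(W), (4,3)(W), all W → L
(6,0): only reaches (5,0)(W), which is W → L
(6,1): only reaches (5,1)(W), (5,0)(W), all W → L
(6,7): only reaches (5,7)(W), (6,5)(W), (6,3)(W), (6,2)(W), (5,6)(W), all W → L
(7,3): only reaches (6,3)(W), (7,1)(W), (6,2)(W), all W → L
(7,4): only reaches (6,4)(W), (7,2)(W), (7,0)(W), (6,3)(W), all W → L
Every other cell has at least one move into one of the L cells above, so it is W.
From (7,7), the L positions reachable in one move are: (6,7), (7,3). Any move reaching one of these is winning.

Move to (6,7).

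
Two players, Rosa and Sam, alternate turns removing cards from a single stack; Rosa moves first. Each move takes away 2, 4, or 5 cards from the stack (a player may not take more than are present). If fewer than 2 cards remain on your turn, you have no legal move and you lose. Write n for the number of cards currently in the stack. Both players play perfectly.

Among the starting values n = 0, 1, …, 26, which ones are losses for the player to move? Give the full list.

Use the standard recursion: the mover loses at a terminal position; elsewhere, the mover wins exactly when some move hands the opponent an L position.
n=0: no move → L
n=1: no move → L
n=2: reaches L-position 0 → W
n=3: reaches L-position 1 → W
n=4: reaches L-position 0 → W
n=5: reaches L-position 1 → W
n=6: reaches L-position 1 → W
n=7: only reaches 5(W), 3(W), 2(W), all W → L
n=8: only reaches 6(W), 4(W), 3(W), all W → L
n=9: reaches L-position 7 → W
n=10: reaches L-position 8 → W
n=11: reaches L-position 7 → W
n=12: reaches L-position 8 → W
n=13: reaches L-position 8 → W
n=14: only reaches 12(W), 10(W), 9(W), all W → L
n=15: only reaches 13(W), 11(W), 10(W), all W → L
n=16: reaches L-position 14 → W
n=17: reaches L-position 15 → W
n=18: reaches L-position 14 → W
n=19: reaches L-position 15 → W
n=20: reaches L-position 15 → W
n=21: only reaches 19(W), 17(W), 16(W), all W → L
n=22: only reaches 20(W), 18(W), 17(W), all W → L
n=23: reaches L-position 21 → W
n=24: reaches L-position 22 → W
n=25: reaches L-position 21 → W
n=26: reaches L-position 22 → W
Reading off the rows marked L gives the requested list; there are 8 such values of n.

0, 1, 7, 8, 14, 15, 21, 22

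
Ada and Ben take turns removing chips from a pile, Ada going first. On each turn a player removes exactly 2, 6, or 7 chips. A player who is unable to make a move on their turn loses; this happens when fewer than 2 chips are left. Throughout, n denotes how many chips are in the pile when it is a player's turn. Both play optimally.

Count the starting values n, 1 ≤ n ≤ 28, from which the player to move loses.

Label each position W (a win for the player to move) or L (a loss). A position with no legal move is L; any other position is W exactly when some move reaches an L, and L when every move reaches a W.
n=0: no move → L
n=1: no move → L
n=2: reaches L-position 0 → W
n=3: reaches L-position 1 → W
n=4: only reaches 2(W), which is W → L
n=5: only reaches 3(W), which is W → L
n=6: reaches L-position 4 → W
n=7: reaches L-position 5 → W
n=8: reaches L-position 1 → W
n=9: only reaches 7(W), 3(W), 2(W), all W → L
n=10: reaches L-position 4 → W
n=11: reaches L-position 9 → W
n=12: reaches L-position 5 → W
n=13: only reaches 11(W), 7(W), 6(W), all W → L
n=14: only reaches 12(W), 8(W), 7(W), all W → L
n=15: reaches L-position 13 → W
n=16: reaches L-position 14 → W
n=17: only reaches 15(W), 11(W), 10(W), all W → L
n=18: only reaches 16(W), 12(W), 11(W), all W → L
n=19: reaches L-position 17 → W
n=20: reaches L-position 18 → W
n=21: reaches L-position 14 → W
n=22: only reaches 20(W), 16(W), 15(W), all W → L
n=23: reaches L-position 17 → W
n=24: reaches L-position 22 → W
n=25: reaches L-position 18 → W
n=26: only reaches 24(W), 20(W), 19(W), all W → L
n=27: only reaches 25(W), 21(W), 20(W), all W → L
n=28: reaches L-position 26 → W
L entries with 1 ≤ n ≤ 28 (n=0 is outside the asked range and is not counted): n = 1, 4, 5, 9, 13, 14, 17, 18, 22, 26, 27; that makes 11.

11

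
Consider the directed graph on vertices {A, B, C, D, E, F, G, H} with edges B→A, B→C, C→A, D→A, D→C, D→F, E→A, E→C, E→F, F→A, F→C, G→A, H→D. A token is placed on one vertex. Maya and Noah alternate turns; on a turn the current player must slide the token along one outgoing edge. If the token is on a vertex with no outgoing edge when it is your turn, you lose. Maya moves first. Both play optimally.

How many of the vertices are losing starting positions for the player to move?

Use the standard recursion: the mover loses at a terminal position; elsewhere, the mover wins exactly when some move hands the opponent an L position.
Every edge goes from a vertex to one that appears earlier in the order A, C, F, E, D, G, H, B, so processing vertices in that order labels each vertex after all of its successors.
A: no outgoing edge → L
C: can move to A, which is L ⇒ W
F: can move to A, which is L ⇒ W
E: can move to A, which is L ⇒ W
D: can move to A, which is L ⇒ W
G: can move to A, which is L ⇒ W
H: the only move is to D(W), a W ⇒ L
B: can move to A, which is L ⇒ W
The L vertices are A, H; that is 2 in all.

2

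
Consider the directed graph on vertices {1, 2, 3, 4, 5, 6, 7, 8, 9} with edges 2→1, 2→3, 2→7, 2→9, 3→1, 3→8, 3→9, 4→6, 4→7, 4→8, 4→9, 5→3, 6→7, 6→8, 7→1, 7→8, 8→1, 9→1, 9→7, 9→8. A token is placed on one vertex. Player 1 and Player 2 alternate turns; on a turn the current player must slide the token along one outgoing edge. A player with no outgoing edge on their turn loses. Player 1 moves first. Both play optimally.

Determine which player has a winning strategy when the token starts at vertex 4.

Work bottom-up. With no move the player to move loses. Otherwise the position is W if at least one move leads to an L position for the opponent, and L if every move leads to a W.
Every edge goes from a vertex to one that appears earlier in the order 1, 8, 7, 9, 3, 2, 6, 4, 5, so processing vertices in that order labels each vertex after all of its successors.
1: no outgoing edge → L
8: W (go to 1, an L position)
7: W (go to 1, an L position)
9: W (go to 1, an L position)
3: W (go to 1, an L position)
2: W (go to 1, an L position)
6: L (options 7(W), 8(W) are all W)
4: W (go to 6, an L position)
5: L (sole option 3(W) is W)
From 4 Player 1 can move to 6, reaching an L position.

Player 1 wins.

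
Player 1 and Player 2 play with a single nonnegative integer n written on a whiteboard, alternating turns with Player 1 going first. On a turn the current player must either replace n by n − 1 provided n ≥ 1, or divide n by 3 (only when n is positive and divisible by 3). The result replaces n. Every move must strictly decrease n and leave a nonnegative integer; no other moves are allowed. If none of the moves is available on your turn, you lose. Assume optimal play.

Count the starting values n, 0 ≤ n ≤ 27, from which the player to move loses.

Build the W/L table. Terminal = L. A non-terminal position is W if it has a move to some L; otherwise it is L.
n=0: no move → L
n=1: reaches L-position 0 → W
n=2: only reaches 1(W), which is W → L
n=3: reaches L-position 2 → W
n=4: only reaches 3(W), which is W → L
n=5: reaches L-position 4 → W
n=6: reaches L-position 2 → W
n=7: only reaches 6(W), which is W → L
n=8: reaches L-position 7 → W
n=9: only reaches 3(W), 8(W), all W → L
n=10: reaches L-position 9 → W
n=11: only reaches 10(W), which is W → L
n=12: reaches L-position 4 → W
n=13: only reaches 12(W), which is W → L
n=14: reaches L-position 13 → W
n=15: only reaches 5(W), 14(W), all W → L
n=16: reaches L-position 15 → W
n=17: only reaches 16(W), which is W → L
n=18: reaches L-position 17 → W
n=19: only reaches 18(W), which is W → L
n=20: reaches L-position 19 → W
n=21: reaches L-position 7 → W
n=22: only reaches 21(W), which is W → L
n=23: reaches L-position 22 → W
n=24: only reaches 8(W), 23(W), all W → L
n=25: reaches L-position 24 → W
n=26: only reaches 25(W), which is W → L
n=27: reaches L-position 9 → W
L entries with 0 ≤ n ≤ 27: n = 0, 2, 4, 7, 9, 11, 13, 15, 17, 19, 22, 24, 26; that makes 13.

13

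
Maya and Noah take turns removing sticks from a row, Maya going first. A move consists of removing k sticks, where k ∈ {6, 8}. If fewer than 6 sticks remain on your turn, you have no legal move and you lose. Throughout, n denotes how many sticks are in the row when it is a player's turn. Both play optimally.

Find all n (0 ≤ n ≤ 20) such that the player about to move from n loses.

0, 1, 2, 3, 4, 5, 14, 15, 16, 17, 18, 19

Positions with no move are L. A position that does have a move is losing for the player to move precisely when every available move leads to a winning position for the opponent. Fill in the labels:
n=0: no move → L
n=1: no move → L
n=2: no move → L
n=3: no move → L
n=4: no move → L
n=5: no move → L
n=6: can move to 0, which is L ⇒ W
n=7: can move to 1, which is L ⇒ W
n=8: can move to 2, which is L ⇒ W
n=9: can move to 3, which is L ⇒ W
n=10: can move to 4, which is L ⇒ W
n=11: can move to 5, which is L ⇒ W
n=12: can move to 4, which is L ⇒ W
n=13: can move to 5, which is L ⇒ W
n=14: moves to 8(W), 6(W); every one is W ⇒ L
n=15: moves to 9(W), 7(W); every one is W ⇒ L
n=16: moves to 10(W), 8(W); every one is W ⇒ L
n=17: moves to 11(W), 9(W); every one is W ⇒ L
n=18: moves to 12(W), 10(W); every one is W ⇒ L
n=19: moves to 13(W), 11(W); every one is W ⇒ L
n=20: can move to 14, which is L ⇒ W
The losing starting values of n are exactly the entries labelled L in this table (12 of them).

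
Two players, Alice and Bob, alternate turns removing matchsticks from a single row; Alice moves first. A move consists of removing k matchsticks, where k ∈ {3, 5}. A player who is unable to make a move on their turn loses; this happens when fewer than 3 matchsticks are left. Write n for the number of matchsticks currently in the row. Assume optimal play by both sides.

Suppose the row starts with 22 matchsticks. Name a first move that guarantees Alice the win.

Classify positions by backward induction: terminal positions (no move available) are L. From any other position, the mover wins iff some move reaches an L.
n=0: no move → L
n=1: no move → L
n=2: no move → L
n=3: →0(L), so W
n=4: →1(L), so W
n=5: →2(L), so W
n=6: →1(L), so W
n=7: →2(L), so W
n=8: →5(W), 3(W) — all W, so L
n=9: →6(W), 4(W) — all W, so L
n=10: →7(W), 5(W) — all W, so L
n=11: →8(L), so W
n=12: →9(L), so W
n=13: →10(L), so W
n=14: →9(L), so W
n=15: →10(L), so W
n=16: →13(W), 11(W) — all W, so L
n=17: →14(W), 12(W) — all W, so L
n=18: →15(W), 13(W) — all W, so L
n=19: →16(L), so W
n=20: →17(L), so W
n=21: →18(L), so W
n=22: →17(L), so W
From 22, the L positions reachable in one move are: 17.

Remove 5, leaving 17.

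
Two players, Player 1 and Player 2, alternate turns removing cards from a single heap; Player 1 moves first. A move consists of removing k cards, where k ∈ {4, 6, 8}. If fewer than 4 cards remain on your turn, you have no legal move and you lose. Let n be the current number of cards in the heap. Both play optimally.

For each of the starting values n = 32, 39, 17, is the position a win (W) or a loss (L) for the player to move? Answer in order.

Positions with no move are L. A position that does have a move is losing for the player to move precisely when every available move leads to a winning position for the opponent. Fill in the labels:
n=0: no move → L
n=1: no move → L
n=2: no move → L
n=3: no move → L
n=4: reaches L-position 0 → W
n=5: reaches L-position 1 → W
n=6: reaches L-position 2 → W
n=7: reaches L-position 3 → W
n=8: reaches L-position 2 → W
n=9: reaches L-position 3 → W
n=10: reaches L-position 2 → W
n=11: reaches L-position 3 → W
n=12: only reaches 8(W), 6(W), 4(W), all W → L
n=13: only reaches 9(W), 7(W), 5(W), all W → L
n=14: only reaches 10(W), 8(W), 6(W), all W → L
n=15: only reaches 11(W), 9(W), 7(W), all W → L
n=16: reaches L-position 12 → W
n=17: reaches L-position 13 → W
n=18: reaches L-position 14 → W
n=19: reaches L-position 15 → W
n=20: reaches L-position 14 → W
n=21: reaches L-position 15 → W
n=22: reaches L-position 14 → W
n=23: reaches L-position 15 → W
n=24: only reaches 20(W), 18(W), 16(W), all W → L
n=25: only reaches 21(W), 19(W), 17(W), all W → L
n=26: only reaches 22(W), 20(W), 18(W), all W → L
n=27: only reaches 23(W), 21(W), 19(W), all W → L
n=28: reaches L-position 24 → W
n=29: reaches L-position 25 → W
n=30: reaches L-position 26 → W
n=31: reaches L-position 27 → W
n=32: reaches L-position 26 → W
n=33: reaches L-position 27 → W
n=34: reaches L-position 26 → W
n=35: reaches L-position 27 → W
n=36: only reaches 32(W), 30(W), 28(W), all W → L
n=37: only reaches 33(W), 31(W), 29(W), all W → L
n=38: only reaches 34(W), 32(W), 30(W), all W → L
n=39: only reaches 35(W), 33(W), 31(W), all W → L

32: W, 39: L, 17: W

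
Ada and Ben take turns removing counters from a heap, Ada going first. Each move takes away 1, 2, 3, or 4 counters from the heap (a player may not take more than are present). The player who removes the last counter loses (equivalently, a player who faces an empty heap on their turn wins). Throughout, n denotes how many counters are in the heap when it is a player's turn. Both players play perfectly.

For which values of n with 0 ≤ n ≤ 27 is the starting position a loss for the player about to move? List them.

1, 6, 11, 16, 21, 26

Positions with no move are W. A position that does have a move is losing for the player to move precisely when every available move leads to a winning position for the opponent. Fill in the labels:
n=0: no move; the opponent has just taken the last counter and therefore loses → W
n=1: L (sole option 0(W) is W)
n=2: W (go to 1, an L position)
n=3: W (go to 1, an L position)
n=4: W (go to 1, an L position)
n=5: W (go to 1, an L position)
n=6: L (options 5(W), 4(W), 3(W), 2(W) are all W)
n=7: W (go to 6, an L position)
n=8: W (go to 6, an L position)
n=9: W (go to 6, an L position)
n=10: W (go to 6, an L position)
n=11: L (options 10(W), 9(W), 8(W), 7(W) are all W)
n=12: W (go to 11, an L position)
n=13: W (go to 11, an L position)
n=14: W (go to 11, an L position)
n=15: W (go to 11, an L position)
n=16: L (options 15(W), 14(W), 13(W), 12(W) are all W)
n=17: W (go to 16, an L position)
n=18: W (go to 16, an L position)
n=19: W (go to 16, an L position)
n=20: W (go to 16, an L position)
n=21: L (options 20(W), 19(W), 18(W), 17(W) are all W)
n=22: W (go to 21, an L position)
n=23: W (go to 21, an L position)
n=24: W (go to 21, an L position)
n=25: W (go to 21, an L position)
n=26: L (options 25(W), 24(W), 23(W), 22(W) are all W)
n=27: W (go to 26, an L position)
Reading off the rows marked L gives the requested list; there are 6 such values of n.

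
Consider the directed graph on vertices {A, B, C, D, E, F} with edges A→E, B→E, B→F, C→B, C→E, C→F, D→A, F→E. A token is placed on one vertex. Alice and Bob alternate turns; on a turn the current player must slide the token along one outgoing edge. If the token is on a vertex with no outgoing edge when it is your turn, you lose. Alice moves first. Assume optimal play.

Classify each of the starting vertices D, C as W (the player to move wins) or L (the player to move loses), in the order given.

Positions with no move are L. A position that does have a move is losing for the player to move precisely when every available move leads to a winning position for the opponent. Fill in the labels:
Every edge goes from a vertex to one that appears earlier in the order E, F, A, D, B, C, so processing vertices in that order labels each vertex after all of its successors.
E: no outgoing edge → L
F: W (go to E, an L position)
A: W (go to E, an L position)
D: L (sole option A(W) is W)
B: W (go to E, an L position)
C: W (go to E, an L position)

D: L, C: W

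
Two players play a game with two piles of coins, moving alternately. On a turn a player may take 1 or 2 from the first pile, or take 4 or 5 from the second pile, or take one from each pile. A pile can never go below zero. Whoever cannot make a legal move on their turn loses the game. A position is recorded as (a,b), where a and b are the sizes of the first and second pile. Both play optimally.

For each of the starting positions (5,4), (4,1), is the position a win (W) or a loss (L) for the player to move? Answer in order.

Build the W/L table. Terminal = L. A non-terminal position is W if it has a move to some L; otherwise it is L.
No move ever increases a pile, so every position that can arise here has a ≤ 5 and b ≤ 4; it is enough to label the cells with 0 ≤ a ≤ 5 and 0 ≤ b ≤ 4.
Every move lowers a or b (never raises either), so fill the grid row by row in increasing a, and left to right within a row: each cell's successors are then already labelled.
      b=0  b=1  b=2  b=3  b=4
a=0:    L    L    L    L    W
a=1:    W    W    W    W    W
a=2:    W    W    W    W    L
a=3:    L    L    L    L    W
a=4:    W    W    W    W    W
a=5:    W    W    W    W    L
Cells with no legal move (terminal, hence L): (0,0), (0,1), (0,2), (0,3).
The remaining L cells, each justified by listing all of its moves:
(2,4): moves to (1,4)(W), (0,4)(W), (2,0)(W), (1,3)(W); every one is W ⇒ L
(3,0): moves to (2,0)(W), (1,0)(W); every one is W ⇒ L
(3,1): moves to (2,1)(W), (1,1)(W), (2,0)(W); every one is W ⇒ L
(3,2): moves to (2,2)(W), (1,2)(W), (2,1)(W); every one is W ⇒ L
(3,3): moves to (2,3)(W), (1,3)(W), (2,2)(W); every one is W ⇒ L
(5,4): moves to (4,4)(W), (3,4)(W), (5,0)(W), (4,3)(W); every one is W ⇒ L
Every other cell has at least one move into one of the L cells above, so it is W.
(5,4): one of the L cells justified above, so L
(4,1): the move to (3,1) reaches an L cell, so W

(5,4): L, (4,1): W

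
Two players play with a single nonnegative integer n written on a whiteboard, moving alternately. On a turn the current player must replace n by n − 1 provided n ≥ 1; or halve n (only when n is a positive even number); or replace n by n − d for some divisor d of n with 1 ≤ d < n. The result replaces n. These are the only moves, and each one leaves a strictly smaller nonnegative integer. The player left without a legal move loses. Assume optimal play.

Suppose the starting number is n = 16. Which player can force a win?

The first player wins.

Use the standard recursion: the mover loses at a terminal position; elsewhere, the mover wins exactly when some move hands the opponent an L position.
n=0: no move → L
n=1: →0(L), so W
n=2: →1(W) only, which is W, so L
n=3: →2(L), so W
n=4: →2(L), so W
n=5: →4(W) only, which is W, so L
n=6: →5(L), so W
n=7: →6(W) only, which is W, so L
n=8: →7(L), so W
n=9: →6(W), 8(W) — all W, so L
n=10: →5(L), so W
n=11: →10(W) only, which is W, so L
n=12: →9(L), so W
n=13: →12(W) only, which is W, so L
n=14: →7(L), so W
n=15: →10(W), 12(W), 14(W) — all W, so L
n=16: →15(L), so W
The starting position 16 is W: the player to move should move to 15, handing over an L position.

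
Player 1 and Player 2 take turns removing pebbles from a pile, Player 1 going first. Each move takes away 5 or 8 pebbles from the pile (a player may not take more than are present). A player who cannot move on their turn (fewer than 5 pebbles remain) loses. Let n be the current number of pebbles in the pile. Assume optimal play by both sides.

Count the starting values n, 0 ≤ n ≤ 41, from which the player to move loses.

Label each position W (a win for the player to move) or L (a loss). A position with no legal move is L; any other position is W exactly when some move reaches an L, and L when every move reaches a W.
n=0: no move → L
n=1: no move → L
n=2: no move → L
n=3: no move → L
n=4: no move → L
n=5: W (go to 0, an L position)
n=6: W (go to 1, an L position)
n=7: W (go to 2, an L position)
n=8: W (go to 3, an L position)
n=9: W (go to 4, an L position)
n=10: W (go to 2, an L position)
n=11: W (go to 3, an L position)
n=12: W (go to 4, an L position)
n=13: L (options 8(W), 5(W) are all W)
n=14: L (options 9(W), 6(W) are all W)
n=15: L (options 10(W), 7(W) are all W)
n=16: L (options 11(W), 8(W) are all W)
n=17: L (options 12(W), 9(W) are all W)
n=18: W (go to 13, an L position)
n=19: W (go to 14, an L position)
n=20: W (go to 15, an L position)
n=21: W (go to 16, an L position)
n=22: W (go to 17, an L position)
n=23: W (go to 15, an L position)
n=24: W (go to 16, an L position)
n=25: W (go to 17, an L position)
n=26: L (options 21(W), 18(W) are all W)
n=27: L (options 22(W), 19(W) are all W)
n=28: L (options 23(W), 20(W) are all W)
n=29: L (options 24(W), 21(W) are all W)
n=30: L (options 25(W), 22(W) are all W)
n=31: W (go to 26, an L position)
n=32: W (go to 27, an L position)
n=33: W (go to 28, an L position)
n=34: W (go to 29, an L position)
n=35: W (go to 30, an L position)
n=36: W (go to 28, an L position)
n=37: W (go to 29, an L position)
n=38: W (go to 30, an L position)
n=39: L (options 34(W), 31(W) are all W)
n=40: L (options 35(W), 32(W) are all W)
n=41: L (options 36(W), 33(W) are all W)
L entries with 0 ≤ n ≤ 41: n = 0, 1, 2, 3, 4, 13, 14, 15, 16, 17, 26, 27, 28, 29, 30, 39, 40, 41; that makes 18.

18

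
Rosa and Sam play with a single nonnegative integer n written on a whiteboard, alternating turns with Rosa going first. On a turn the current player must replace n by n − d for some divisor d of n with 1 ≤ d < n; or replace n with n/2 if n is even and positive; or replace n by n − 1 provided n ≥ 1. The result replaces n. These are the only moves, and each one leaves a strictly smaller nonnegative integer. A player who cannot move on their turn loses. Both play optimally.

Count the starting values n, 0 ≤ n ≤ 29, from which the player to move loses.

15

Compute win/loss labels from the base case upward. A position with no move is L. Any other position is W if it can reach an L in one move, else L.
n=0: no move → L
n=1: W (go to 0, an L position)
n=2: L (sole option 1(W) is W)
n=3: W (go to 2, an L position)
n=4: W (go to 2, an L position)
n=5: L (sole option 4(W) is W)
n=6: W (go to 5, an L position)
n=7: L (sole option 6(W) is W)
n=8: W (go to 7, an L position)
n=9: L (options 6(W), 8(W) are all W)
n=10: W (go to 5, an L position)
n=11: L (sole option 10(W) is W)
n=12: W (go to 9, an L position)
n=13: L (sole option 12(W) is W)
n=14: W (go to 7, an L position)
n=15: L (options 10(W), 12(W), 14(W) are all W)
n=16: W (go to 15, an L position)
n=17: L (sole option 16(W) is W)
n=18: W (go to 9, an L position)
n=19: L (sole option 18(W) is W)
n=20: W (go to 15, an L position)
n=21: L (options 14(W), 18(W), 20(W) are all W)
n=22: W (go to 11, an L position)
n=23: L (sole option 22(W) is W)
n=24: W (go to 21, an L position)
n=25: L (options 20(W), 24(W) are all W)
n=26: W (go to 13, an L position)
n=27: L (options 18(W), 24(W), 26(W) are all W)
n=28: W (go to 21, an L position)
n=29: L (sole option 28(W) is W)
L entries with 0 ≤ n ≤ 29: n = 0, 2, 5, 7, 9, 11, 13, 15, 17, 19, 21, 23, 25, 27, 29; that makes 15.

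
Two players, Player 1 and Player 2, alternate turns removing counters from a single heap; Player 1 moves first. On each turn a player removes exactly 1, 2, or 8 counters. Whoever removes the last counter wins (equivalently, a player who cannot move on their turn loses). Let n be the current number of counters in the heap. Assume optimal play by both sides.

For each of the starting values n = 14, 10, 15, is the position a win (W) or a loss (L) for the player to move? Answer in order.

Classify positions by backward induction: terminal positions (no move available) are L. From any other position, the mover wins iff some move reaches an L.
n=0: no move → L
n=1: →0(L), so W
n=2: →0(L), so W
n=3: →2(W), 1(W) — all W, so L
n=4: →3(L), so W
n=5: →3(L), so W
n=6: →5(W), 4(W) — all W, so L
n=7: →6(L), so W
n=8: →6(L), so W
n=9: →8(W), 7(W), 1(W) — all W, so L
n=10: →9(L), so W
n=11: →9(L), so W
n=12: →11(W), 10(W), 4(W) — all W, so L
n=13: →12(L), so W
n=14: →12(L), so W
n=15: →14(W), 13(W), 7(W) — all W, so L

14: W, 10: W, 15: L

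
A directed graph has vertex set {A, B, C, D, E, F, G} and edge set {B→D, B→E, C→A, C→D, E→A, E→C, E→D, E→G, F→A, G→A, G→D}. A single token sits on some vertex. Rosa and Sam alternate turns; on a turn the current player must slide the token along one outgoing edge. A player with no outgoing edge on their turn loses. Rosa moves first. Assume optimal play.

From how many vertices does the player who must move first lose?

2

Compute win/loss labels from the base case upward. A position with no move is L. Any other position is W if it can reach an L in one move, else L.
Every edge goes from a vertex to one that appears earlier in the order A, D, C, G, F, E, B, so processing vertices in that order labels each vertex after all of its successors.
A: no outgoing edge → L
D: no outgoing edge → L
C: can move to D, which is L ⇒ W
G: can move to D, which is L ⇒ W
F: can move to A, which is L ⇒ W
E: can move to D, which is L ⇒ W
B: can move to D, which is L ⇒ W
The L vertices are A, D; that is 2 in all.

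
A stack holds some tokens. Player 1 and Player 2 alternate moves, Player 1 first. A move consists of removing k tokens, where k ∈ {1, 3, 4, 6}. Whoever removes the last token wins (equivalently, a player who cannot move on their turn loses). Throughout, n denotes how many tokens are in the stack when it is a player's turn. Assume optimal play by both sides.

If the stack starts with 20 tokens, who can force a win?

Work bottom-up. With no move the player to move loses. Otherwise the position is W if at least one move leads to an L position for the opponent, and L if every move leads to a W.
n=0: no move → L
n=1: reaches L-position 0 → W
n=2: only reaches 1(W), which is W → L
n=3: reaches L-position 2 → W
n=4: reaches L-position 0 → W
n=5: reaches L-position 2 → W
n=6: reaches L-position 2 → W
n=7: only reaches 6(W), 4(W), 3(W), 1(W), all W → L
n=8: reaches L-position 7 → W
n=9: only reaches 8(W), 6(W), 5(W), 3(W), all W → L
n=10: reaches L-position 9 → W
n=11: reaches L-position 7 → W
n=12: reaches L-position 9 → W
n=13: reaches L-position 9 → W
n=14: only reaches 13(W), 11(W), 10(W), 8(W), all W → L
n=15: reaches L-position 14 → W
n=16: only reaches 15(W), 13(W), 12(W), 10(W), all W → L
n=17: reaches L-position 16 → W
n=18: reaches L-position 14 → W
n=19: reaches L-position 16 → W
n=20: reaches L-position 16 → W
The starting position 20 is W: Player 1 should remove 4, leaving 16, handing over an L position.

Player 1 wins.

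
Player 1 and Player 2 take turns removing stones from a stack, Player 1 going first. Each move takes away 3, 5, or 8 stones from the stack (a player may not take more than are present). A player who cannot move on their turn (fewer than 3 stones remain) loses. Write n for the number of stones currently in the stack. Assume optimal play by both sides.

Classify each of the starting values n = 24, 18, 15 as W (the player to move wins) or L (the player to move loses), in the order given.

Label each position W (a win for the player to move) or L (a loss). A position with no legal move is L; any other position is W exactly when some move reaches an L, and L when every move reaches a W.
n=0: no move → L
n=1: no move → L
n=2: no move → L
n=3: W (go to 0, an L position)
n=4: W (go to 1, an L position)
n=5: W (go to 2, an L position)
n=6: W (go to 1, an L position)
n=7: W (go to 2, an L position)
n=8: W (go to 0, an L position)
n=9: W (go to 1, an L position)
n=10: W (go to 2, an L position)
n=11: L (options 8(W), 6(W), 3(W) are all W)
n=12: L (options 9(W), 7(W), 4(W) are all W)
n=13: L (options 10(W), 8(W), 5(W) are all W)
n=14: W (go to 11, an L position)
n=15: W (go to 12, an L position)
n=16: W (go to 13, an L position)
n=17: W (go to 12, an L position)
n=18: W (go to 13, an L position)
n=19: W (go to 11, an L position)
n=20: W (go to 12, an L position)
n=21: W (go to 13, an L position)
n=22: L (options 19(W), 17(W), 14(W) are all W)
n=23: L (options 20(W), 18(W), 15(W) are all W)
n=24: L (options 21(W), 19(W), 16(W) are all W)

24: L, 18: W, 15: W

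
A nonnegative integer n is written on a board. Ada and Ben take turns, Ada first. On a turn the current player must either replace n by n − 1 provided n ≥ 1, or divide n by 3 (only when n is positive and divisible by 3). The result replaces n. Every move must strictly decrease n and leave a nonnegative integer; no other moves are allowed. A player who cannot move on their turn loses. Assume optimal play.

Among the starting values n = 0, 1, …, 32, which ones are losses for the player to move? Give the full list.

0, 2, 4, 7, 9, 11, 13, 15, 17, 19, 22, 24, 26, 28, 30, 32

Classify positions by backward induction: terminal positions (no move available) are L. From any other position, the mover wins iff some move reaches an L.
n=0: no move → L
n=1: →0(L), so W
n=2: →1(W) only, which is W, so L
n=3: →2(L), so W
n=4: →3(W) only, which is W, so L
n=5: →4(L), so W
n=6: →2(L), so W
n=7: →6(W) only, which is W, so L
n=8: →7(L), so W
n=9: →3(W), 8(W) — all W, so L
n=10: →9(L), so W
n=11: →10(W) only, which is W, so L
n=12: →4(L), so W
n=13: →12(W) only, which is W, so L
n=14: →13(L), so W
n=15: →5(W), 14(W) — all W, so L
n=16: →15(L), so W
n=17: →16(W) only, which is W, so L
n=18: →17(L), so W
n=19: →18(W) only, which is W, so L
n=20: →19(L), so W
n=21: →7(L), so W
n=22: →21(W) only, which is W, so L
n=23: →22(L), so W
n=24: →8(W), 23(W) — all W, so L
n=25: →24(L), so W
n=26: →25(W) only, which is W, so L
n=27: →9(L), so W
n=28: →27(W) only, which is W, so L
n=29: →28(L), so W
n=30: →10(W), 29(W) — all W, so L
n=31: →30(L), so W
n=32: →31(W) only, which is W, so L
Reading off the rows marked L gives the requested list; there are 16 such values of n.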